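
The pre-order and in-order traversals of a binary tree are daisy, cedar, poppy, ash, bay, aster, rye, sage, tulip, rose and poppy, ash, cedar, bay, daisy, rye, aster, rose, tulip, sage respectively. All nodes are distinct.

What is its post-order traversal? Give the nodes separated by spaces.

ash poppy bay cedar rye rose tulip sage aster daisy

The first element of pre-order is the root; it splits in-order into left and right subtrees.
Root daisy: left subtree has 4 nodes {poppy, ash, cedar, bay}, right has 5 {rye, aster, rose, tulip, sage}.
  Root cedar: left subtree has 2 nodes {poppy, ash}, right has 1 {bay}.
    Root poppy: left subtree has 0 nodes { }, right has 1 {ash}.
  Root aster: left subtree has 1 node {rye}, right has 3 {rose, tulip, sage}.
    Root sage: left subtree has 2 nodes {rose, tulip}, right has 0 { }.
      Root tulip: left subtree has 1 node {rose}, right has 0 { }.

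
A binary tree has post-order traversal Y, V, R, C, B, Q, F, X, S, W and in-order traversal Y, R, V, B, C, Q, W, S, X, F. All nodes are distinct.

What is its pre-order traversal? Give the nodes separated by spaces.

W Q B R Y V C S X F

The last element of post-order is the root; it splits in-order into left and right subtrees.
Root W: left subtree has 6 nodes {Y, R, V, B, C, Q}, right has 3 {S, X, F}.
  Root Q: left subtree has 5 nodes {Y, R, V, B, C}, right has 0 { }.
    Root B: left subtree has 3 nodes {Y, R, V}, right has 1 {C}.
      Root R: left subtree has 1 node {Y}, right has 1 {V}.
  Root S: left subtree has 0 nodes { }, right has 2 {X, F}.
    Root X: left subtree has 0 nodes { }, right has 1 {F}.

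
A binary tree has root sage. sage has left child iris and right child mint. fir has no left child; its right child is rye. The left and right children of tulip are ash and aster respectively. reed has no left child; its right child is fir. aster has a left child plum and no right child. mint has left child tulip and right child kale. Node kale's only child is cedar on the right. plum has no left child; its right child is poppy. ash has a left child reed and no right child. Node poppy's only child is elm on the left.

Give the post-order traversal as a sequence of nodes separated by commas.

iris, rye, fir, reed, ash, elm, poppy, plum, aster, tulip, cedar, kale, mint, sage

Post-order visits the left subtree, then the right subtree, then the node.
At sage: go left to iris.
  iris is a leaf — visit iris.
At sage: go right to mint.
  At mint: go left to tulip.
    At tulip: go left to ash.
      At ash: go left to reed.
        At reed: no left child.
        At reed: go right to fir.
          At fir: no left child.
          At fir: go right to rye.
            rye is a leaf — visit rye.
          Visit fir.
        Visit reed.
      At ash: no right child.
      Visit ash.
    At tulip: go right to aster.
      At aster: go left to plum.
        At plum: no left child.
        At plum: go right to poppy.
          At poppy: go left to elm.
            elm is a leaf — visit elm.
          At poppy: no right child.
          Visit poppy.
        Visit plum.
      At aster: no right child.
      Visit aster.
    Visit tulip.
  At mint: go right to kale.
    At kale: no left child.
    At kale: go right to cedar.
      cedar is a leaf — visit cedar.
    Visit kale.
  Visit mint.
Visit sage.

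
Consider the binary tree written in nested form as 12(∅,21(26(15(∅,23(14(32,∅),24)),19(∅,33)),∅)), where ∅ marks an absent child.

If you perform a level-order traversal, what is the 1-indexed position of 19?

5

Level-order visits nodes level by level from the root, left to right within each level.
Level 0: 12
Level 1: 21
Level 2: 26
Level 3: 15, 19
Level 4: 23, 33
Level 5: 14, 24
Level 6: 32
Full level-order sequence: 12, 21, 26, 15, 19, 23, 33, 14, 24, 32.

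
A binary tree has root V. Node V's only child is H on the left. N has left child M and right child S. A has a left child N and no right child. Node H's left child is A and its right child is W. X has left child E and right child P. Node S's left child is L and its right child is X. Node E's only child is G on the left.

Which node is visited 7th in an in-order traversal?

X

In-order visits the left subtree, then the node, then the right subtree.
At V: go left to H.
  At H: go left to A.
    At A: go left to N.
      At N: go left to M.
        M is a leaf — visit M.
      Visit N.
      At N: go right to S.
        At S: go left to L.
          L is a leaf — visit L.
        Visit S.
        At S: go right to X.
          At X: go left to E.
            At E: go left to G.
              G is a leaf — visit G.
            Visit E.
            At E: no right child.
          Visit X.
          At X: go right to P.
            P is a leaf — visit P.
    Visit A.
    At A: no right child.
  Visit H.
  At H: go right to W.
    W is a leaf — visit W.
Visit V.
At V: no right child.
Full in-order sequence: M, N, L, S, G, E, X, P, A, H, W, V.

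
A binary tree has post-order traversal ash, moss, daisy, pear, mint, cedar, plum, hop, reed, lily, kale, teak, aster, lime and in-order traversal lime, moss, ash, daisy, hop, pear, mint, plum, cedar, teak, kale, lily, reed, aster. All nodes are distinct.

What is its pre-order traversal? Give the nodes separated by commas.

lime, aster, teak, hop, daisy, moss, ash, plum, mint, pear, cedar, kale, lily, reed

The last element of post-order is the root; it splits in-order into left and right subtrees.
Root lime: left subtree has 0 nodes { }, right has 13 {moss, ash, daisy, hop, pear, mint, plum, cedar, teak, kale, lily, reed, aster}.
  Root aster: left subtree has 12 nodes {moss, ash, daisy, hop, pear, mint, plum, cedar, teak, kale, lily, reed}, right has 0 { }.
    Root teak: left subtree has 8 nodes {moss, ash, daisy, hop, pear, mint, plum, cedar}, right has 3 {kale, lily, reed}.
      Root hop: left subtree has 3 nodes {moss, ash, daisy}, right has 4 {pear, mint, plum, cedar}.
        Root daisy: left subtree has 2 nodes {moss, ash}, right has 0 { }.
          Root moss: left subtree has 0 nodes { }, right has 1 {ash}.
        Root plum: left subtree has 2 nodes {pear, mint}, right has 1 {cedar}.
          Root mint: left subtree has 1 node {pear}, right has 0 { }.
      Root kale: left subtree has 0 nodes { }, right has 2 {lily, reed}.
        Root lily: left subtree has 0 nodes { }, right has 1 {reed}.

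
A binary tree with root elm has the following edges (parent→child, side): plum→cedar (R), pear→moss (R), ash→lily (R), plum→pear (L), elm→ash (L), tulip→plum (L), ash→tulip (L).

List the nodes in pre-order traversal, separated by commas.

Pre-order visits the node, then its left subtree, then its right subtree.
Visit elm.
At elm: go left to ash.
  Visit ash.
  At ash: go left to tulip.
    Visit tulip.
    At tulip: go left to plum.
      Visit plum.
      At plum: go left to pear.
        Visit pear.
        At pear: no left child.
        At pear: go right to moss.
          moss is a leaf — visit moss.
      At plum: go right to cedar.
        cedar is a leaf — visit cedar.
    At tulip: no right child.
  At ash: go right to lily.
    lily is a leaf — visit lily.
At elm: no right child.

elm, ash, tulip, plum, pear, moss, cedar, lily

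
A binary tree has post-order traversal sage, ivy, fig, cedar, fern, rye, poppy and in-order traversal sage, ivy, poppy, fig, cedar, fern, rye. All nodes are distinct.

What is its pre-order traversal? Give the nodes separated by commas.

poppy, ivy, sage, rye, fern, cedar, fig

The last element of post-order is the root; it splits in-order into left and right subtrees.
Root poppy: left subtree has 2 nodes {sage, ivy}, right has 4 {fig, cedar, fern, rye}.
  Root ivy: left subtree has 1 node {sage}, right has 0 { }.
  Root rye: left subtree has 3 nodes {fig, cedar, fern}, right has 0 { }.
    Root fern: left subtree has 2 nodes {fig, cedar}, right has 0 { }.
      Root cedar: left subtree has 1 node {fig}, right has 0 { }.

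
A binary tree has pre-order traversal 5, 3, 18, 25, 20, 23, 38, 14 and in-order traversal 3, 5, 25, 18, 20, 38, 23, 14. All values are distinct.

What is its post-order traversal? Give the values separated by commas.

The first element of pre-order is the root; it splits in-order into left and right subtrees.
Root 5: left subtree has 1 node {3}, right has 6 {25, 18, 20, 38, 23, 14}.
  Root 18: left subtree has 1 node {25}, right has 4 {20, 38, 23, 14}.
    Root 20: left subtree has 0 nodes { }, right has 3 {38, 23, 14}.
      Root 23: left subtree has 1 node {38}, right has 1 {14}.

3, 25, 38, 14, 23, 20, 18, 5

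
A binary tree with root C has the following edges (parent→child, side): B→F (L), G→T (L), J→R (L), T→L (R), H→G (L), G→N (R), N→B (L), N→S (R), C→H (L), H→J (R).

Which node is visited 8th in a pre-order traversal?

F

Pre-order visits the node, then its left subtree, then its right subtree.
Visit C.
At C: go left to H.
  Visit H.
  At H: go left to G.
    Visit G.
    At G: go left to T.
      Visit T.
      At T: no left child.
      At T: go right to L.
        L is a leaf — visit L.
    At G: go right to N.
      Visit N.
      At N: go left to B.
        Visit B.
        At B: go left to F.
          F is a leaf — visit F.
        At B: no right child.
      At N: go right to S.
        S is a leaf — visit S.
  At H: go right to J.
    Visit J.
    At J: go left to R.
      R is a leaf — visit R.
    At J: no right child.
At C: no right child.
Full pre-order sequence: C, H, G, T, L, N, B, F, S, J, R.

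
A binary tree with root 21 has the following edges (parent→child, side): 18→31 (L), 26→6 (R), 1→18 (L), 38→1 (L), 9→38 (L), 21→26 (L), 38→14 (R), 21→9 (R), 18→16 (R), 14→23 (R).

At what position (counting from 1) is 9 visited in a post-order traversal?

Post-order visits the left subtree, then the right subtree, then the node.
At 21: go left to 26.
  At 26: no left child.
  At 26: go right to 6.
    6 is a leaf — visit 6.
  Visit 26.
At 21: go right to 9.
  At 9: go left to 38.
    At 38: go left to 1.
      At 1: go left to 18.
        At 18: go left to 31.
          31 is a leaf — visit 31.
        At 18: go right to 16.
          16 is a leaf — visit 16.
        Visit 18.
      At 1: no right child.
      Visit 1.
    At 38: go right to 14.
      At 14: no left child.
      At 14: go right to 23.
        23 is a leaf — visit 23.
      Visit 14.
    Visit 38.
  At 9: no right child.
  Visit 9.
Visit 21.
Full post-order sequence: 6, 26, 31, 16, 18, 1, 23, 14, 38, 9, 21.

10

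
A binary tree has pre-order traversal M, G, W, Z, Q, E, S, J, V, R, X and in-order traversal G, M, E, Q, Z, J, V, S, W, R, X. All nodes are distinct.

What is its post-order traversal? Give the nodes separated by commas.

G, E, Q, V, J, S, Z, X, R, W, M

The first element of pre-order is the root; it splits in-order into left and right subtrees.
Root M: left subtree has 1 node {G}, right has 9 {E, Q, Z, J, V, S, W, R, X}.
  Root W: left subtree has 6 nodes {E, Q, Z, J, V, S}, right has 2 {R, X}.
    Root Z: left subtree has 2 nodes {E, Q}, right has 3 {J, V, S}.
      Root Q: left subtree has 1 node {E}, right has 0 { }.
      Root S: left subtree has 2 nodes {J, V}, right has 0 { }.
        Root J: left subtree has 0 nodes { }, right has 1 {V}.
    Root R: left subtree has 0 nodes { }, right has 1 {X}.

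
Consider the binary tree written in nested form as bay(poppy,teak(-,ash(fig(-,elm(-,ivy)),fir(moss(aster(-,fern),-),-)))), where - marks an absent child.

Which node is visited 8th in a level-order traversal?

Level-order visits nodes level by level from the root, left to right within each level.
Level 0: bay
Level 1: poppy, teak
Level 2: ash
Level 3: fig, fir
Level 4: elm, moss
Level 5: ivy, aster
Level 6: fern
Full level-order sequence: bay, poppy, teak, ash, fig, fir, elm, moss, ivy, aster, fern.

moss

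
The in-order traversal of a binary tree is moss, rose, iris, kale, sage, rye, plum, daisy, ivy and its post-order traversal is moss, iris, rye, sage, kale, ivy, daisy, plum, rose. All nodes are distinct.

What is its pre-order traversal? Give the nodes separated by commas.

The last element of post-order is the root; it splits in-order into left and right subtrees.
Root rose: left subtree has 1 node {moss}, right has 7 {iris, kale, sage, rye, plum, daisy, ivy}.
  Root plum: left subtree has 4 nodes {iris, kale, sage, rye}, right has 2 {daisy, ivy}.
    Root kale: left subtree has 1 node {iris}, right has 2 {sage, rye}.
      Root sage: left subtree has 0 nodes { }, right has 1 {rye}.
    Root daisy: left subtree has 0 nodes { }, right has 1 {ivy}.

rose, moss, plum, kale, iris, sage, rye, daisy, ivy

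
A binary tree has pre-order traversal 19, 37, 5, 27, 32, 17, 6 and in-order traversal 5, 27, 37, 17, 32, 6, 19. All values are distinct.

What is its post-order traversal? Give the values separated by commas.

The first element of pre-order is the root; it splits in-order into left and right subtrees.
Root 19: left subtree has 6 nodes {5, 27, 37, 17, 32, 6}, right has 0 { }.
  Root 37: left subtree has 2 nodes {5, 27}, right has 3 {17, 32, 6}.
    Root 5: left subtree has 0 nodes { }, right has 1 {27}.
    Root 32: left subtree has 1 node {17}, right has 1 {6}.

27, 5, 17, 6, 32, 37, 19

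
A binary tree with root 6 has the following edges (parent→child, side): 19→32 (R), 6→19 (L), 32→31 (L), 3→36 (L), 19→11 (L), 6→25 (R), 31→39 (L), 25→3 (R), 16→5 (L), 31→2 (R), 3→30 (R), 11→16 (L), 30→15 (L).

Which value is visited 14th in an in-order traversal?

In-order visits the left subtree, then the node, then the right subtree.
At 6: go left to 19.
  At 19: go left to 11.
    At 11: go left to 16.
      At 16: go left to 5.
        5 is a leaf — visit 5.
      Visit 16.
      At 16: no right child.
    Visit 11.
    At 11: no right child.
  Visit 19.
  At 19: go right to 32.
    At 32: go left to 31.
      At 31: go left to 39.
        39 is a leaf — visit 39.
      Visit 31.
      At 31: go right to 2.
        2 is a leaf — visit 2.
    Visit 32.
    At 32: no right child.
Visit 6.
At 6: go right to 25.
  At 25: no left child.
  Visit 25.
  At 25: go right to 3.
    At 3: go left to 36.
      36 is a leaf — visit 36.
    Visit 3.
    At 3: go right to 30.
      At 30: go left to 15.
        15 is a leaf — visit 15.
      Visit 30.
      At 30: no right child.
Full in-order sequence: 5, 16, 11, 19, 39, 31, 2, 32, 6, 25, 36, 3, 15, 30.

30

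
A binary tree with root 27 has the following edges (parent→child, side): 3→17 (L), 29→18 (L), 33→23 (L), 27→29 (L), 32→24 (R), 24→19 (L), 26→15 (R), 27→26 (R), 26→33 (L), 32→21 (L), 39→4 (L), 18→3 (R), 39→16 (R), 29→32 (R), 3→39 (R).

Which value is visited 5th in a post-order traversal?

3

Post-order visits the left subtree, then the right subtree, then the node.
At 27: go left to 29.
  At 29: go left to 18.
    At 18: no left child.
    At 18: go right to 3.
      At 3: go left to 17.
        17 is a leaf — visit 17.
      At 3: go right to 39.
        At 39: go left to 4.
          4 is a leaf — visit 4.
        At 39: go right to 16.
          16 is a leaf — visit 16.
        Visit 39.
      Visit 3.
    Visit 18.
  At 29: go right to 32.
    At 32: go left to 21.
      21 is a leaf — visit 21.
    At 32: go right to 24.
      At 24: go left to 19.
        19 is a leaf — visit 19.
      At 24: no right child.
      Visit 24.
    Visit 32.
  Visit 29.
At 27: go right to 26.
  At 26: go left to 33.
    At 33: go left to 23.
      23 is a leaf — visit 23.
    At 33: no right child.
    Visit 33.
  At 26: go right to 15.
    15 is a leaf — visit 15.
  Visit 26.
Visit 27.
Full post-order sequence: 17, 4, 16, 39, 3, 18, 21, 19, 24, 32, 29, 23, 33, 15, 26, 27.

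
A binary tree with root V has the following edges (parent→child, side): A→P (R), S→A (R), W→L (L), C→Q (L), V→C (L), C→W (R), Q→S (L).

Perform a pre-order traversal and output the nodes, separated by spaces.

Pre-order visits the node, then its left subtree, then its right subtree.
Visit V.
At V: go left to C.
  Visit C.
  At C: go left to Q.
    Visit Q.
    At Q: go left to S.
      Visit S.
      At S: no left child.
      At S: go right to A.
        Visit A.
        At A: no left child.
        At A: go right to P.
          P is a leaf — visit P.
    At Q: no right child.
  At C: go right to W.
    Visit W.
    At W: go left to L.
      L is a leaf — visit L.
    At W: no right child.
At V: no right child.

V C Q S A P W L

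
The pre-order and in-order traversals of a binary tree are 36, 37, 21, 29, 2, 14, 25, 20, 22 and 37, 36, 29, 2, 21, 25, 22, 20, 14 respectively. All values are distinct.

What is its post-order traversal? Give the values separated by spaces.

The first element of pre-order is the root; it splits in-order into left and right subtrees.
Root 36: left subtree has 1 node {37}, right has 7 {29, 2, 21, 25, 22, 20, 14}.
  Root 21: left subtree has 2 nodes {29, 2}, right has 4 {25, 22, 20, 14}.
    Root 29: left subtree has 0 nodes { }, right has 1 {2}.
    Root 14: left subtree has 3 nodes {25, 22, 20}, right has 0 { }.
      Root 25: left subtree has 0 nodes { }, right has 2 {22, 20}.
        Root 20: left subtree has 1 node {22}, right has 0 { }.

37 2 29 22 20 25 14 21 36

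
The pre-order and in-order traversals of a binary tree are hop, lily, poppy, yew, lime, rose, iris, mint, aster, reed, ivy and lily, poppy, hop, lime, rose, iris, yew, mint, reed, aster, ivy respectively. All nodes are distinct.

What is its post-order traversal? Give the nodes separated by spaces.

poppy lily iris rose lime reed ivy aster mint yew hop

The first element of pre-order is the root; it splits in-order into left and right subtrees.
Root hop: left subtree has 2 nodes {lily, poppy}, right has 8 {lime, rose, iris, yew, mint, reed, aster, ivy}.
  Root lily: left subtree has 0 nodes { }, right has 1 {poppy}.
  Root yew: left subtree has 3 nodes {lime, rose, iris}, right has 4 {mint, reed, aster, ivy}.
    Root lime: left subtree has 0 nodes { }, right has 2 {rose, iris}.
      Root rose: left subtree has 0 nodes { }, right has 1 {iris}.
    Root mint: left subtree has 0 nodes { }, right has 3 {reed, aster, ivy}.
      Root aster: left subtree has 1 node {reed}, right has 1 {ivy}.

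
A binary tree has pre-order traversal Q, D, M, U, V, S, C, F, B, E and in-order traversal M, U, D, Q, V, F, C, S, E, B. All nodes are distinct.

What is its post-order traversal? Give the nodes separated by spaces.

The first element of pre-order is the root; it splits in-order into left and right subtrees.
Root Q: left subtree has 3 nodes {M, U, D}, right has 6 {V, F, C, S, E, B}.
  Root D: left subtree has 2 nodes {M, U}, right has 0 { }.
    Root M: left subtree has 0 nodes { }, right has 1 {U}.
  Root V: left subtree has 0 nodes { }, right has 5 {F, C, S, E, B}.
    Root S: left subtree has 2 nodes {F, C}, right has 2 {E, B}.
      Root C: left subtree has 1 node {F}, right has 0 { }.
      Root B: left subtree has 1 node {E}, right has 0 { }.

U M D F C E B S V Q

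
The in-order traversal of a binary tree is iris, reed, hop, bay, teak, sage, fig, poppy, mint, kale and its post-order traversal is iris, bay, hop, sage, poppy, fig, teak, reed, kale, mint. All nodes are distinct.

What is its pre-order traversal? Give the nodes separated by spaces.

The last element of post-order is the root; it splits in-order into left and right subtrees.
Root mint: left subtree has 8 nodes {iris, reed, hop, bay, teak, sage, fig, poppy}, right has 1 {kale}.
  Root reed: left subtree has 1 node {iris}, right has 6 {hop, bay, teak, sage, fig, poppy}.
    Root teak: left subtree has 2 nodes {hop, bay}, right has 3 {sage, fig, poppy}.
      Root hop: left subtree has 0 nodes { }, right has 1 {bay}.
      Root fig: left subtree has 1 node {sage}, right has 1 {poppy}.

mint reed iris teak hop bay fig sage poppy kale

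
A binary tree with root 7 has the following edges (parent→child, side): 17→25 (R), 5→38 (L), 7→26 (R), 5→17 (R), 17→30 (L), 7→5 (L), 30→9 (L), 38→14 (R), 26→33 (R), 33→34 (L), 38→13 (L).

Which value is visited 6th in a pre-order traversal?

Pre-order visits the node, then its left subtree, then its right subtree.
Visit 7.
At 7: go left to 5.
  Visit 5.
  At 5: go left to 38.
    Visit 38.
    At 38: go left to 13.
      13 is a leaf — visit 13.
    At 38: go right to 14.
      14 is a leaf — visit 14.
  At 5: go right to 17.
    Visit 17.
    At 17: go left to 30.
      Visit 30.
      At 30: go left to 9.
        9 is a leaf — visit 9.
      At 30: no right child.
    At 17: go right to 25.
      25 is a leaf — visit 25.
At 7: go right to 26.
  Visit 26.
  At 26: no left child.
  At 26: go right to 33.
    Visit 33.
    At 33: go left to 34.
      34 is a leaf — visit 34.
    At 33: no right child.
Full pre-order sequence: 7, 5, 38, 13, 14, 17, 30, 9, 25, 26, 33, 34.

17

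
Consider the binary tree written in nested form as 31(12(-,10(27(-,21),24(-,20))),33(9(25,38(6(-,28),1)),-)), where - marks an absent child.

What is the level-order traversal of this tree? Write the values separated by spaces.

Level-order visits nodes level by level from the root, left to right within each level.
Level 0: 31
Level 1: 12, 33
Level 2: 10, 9
Level 3: 27, 24, 25, 38
Level 4: 21, 20, 6, 1
Level 5: 28

31 12 33 10 9 27 24 25 38 21 20 6 1 28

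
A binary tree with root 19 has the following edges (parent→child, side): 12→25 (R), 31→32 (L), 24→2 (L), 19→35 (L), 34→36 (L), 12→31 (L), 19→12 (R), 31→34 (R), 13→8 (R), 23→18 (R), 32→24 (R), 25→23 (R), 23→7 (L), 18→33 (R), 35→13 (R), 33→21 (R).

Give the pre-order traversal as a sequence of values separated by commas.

19, 35, 13, 8, 12, 31, 32, 24, 2, 34, 36, 25, 23, 7, 18, 33, 21

Pre-order visits the node, then its left subtree, then its right subtree.
Visit 19.
At 19: go left to 35.
  Visit 35.
  At 35: no left child.
  At 35: go right to 13.
    Visit 13.
    At 13: no left child.
    At 13: go right to 8.
      8 is a leaf — visit 8.
At 19: go right to 12.
  Visit 12.
  At 12: go left to 31.
    Visit 31.
    At 31: go left to 32.
      Visit 32.
      At 32: no left child.
      At 32: go right to 24.
        Visit 24.
        At 24: go left to 2.
          2 is a leaf — visit 2.
        At 24: no right child.
    At 31: go right to 34.
      Visit 34.
      At 34: go left to 36.
        36 is a leaf — visit 36.
      At 34: no right child.
  At 12: go right to 25.
    Visit 25.
    At 25: no left child.
    At 25: go right to 23.
      Visit 23.
      At 23: go left to 7.
        7 is a leaf — visit 7.
      At 23: go right to 18.
        Visit 18.
        At 18: no left child.
        At 18: go right to 33.
          Visit 33.
          At 33: no left child.
          At 33: go right to 21.
            21 is a leaf — visit 21.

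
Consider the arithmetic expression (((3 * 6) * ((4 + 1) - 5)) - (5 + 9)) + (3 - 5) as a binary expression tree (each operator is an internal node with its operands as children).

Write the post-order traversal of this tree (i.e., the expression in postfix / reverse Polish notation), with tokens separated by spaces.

3 6 * 4 1 + 5 - * 5 9 + - 3 5 - +

Post-order on an expression tree gives postfix notation: for each operator, emit left operand, right operand, then the operator.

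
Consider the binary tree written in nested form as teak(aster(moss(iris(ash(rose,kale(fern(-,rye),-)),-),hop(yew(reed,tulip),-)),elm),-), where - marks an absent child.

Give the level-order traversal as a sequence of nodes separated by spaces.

Level-order visits nodes level by level from the root, left to right within each level.
Level 0: teak
Level 1: aster
Level 2: moss, elm
Level 3: iris, hop
Level 4: ash, yew
Level 5: rose, kale, reed, tulip
Level 6: fern
Level 7: rye

teak aster moss elm iris hop ash yew rose kale reed tulip fern rye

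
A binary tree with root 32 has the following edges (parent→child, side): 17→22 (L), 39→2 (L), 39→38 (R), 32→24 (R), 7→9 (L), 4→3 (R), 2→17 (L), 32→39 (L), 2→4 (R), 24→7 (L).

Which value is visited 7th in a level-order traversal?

Level-order visits nodes level by level from the root, left to right within each level.
Level 0: 32
Level 1: 39, 24
Level 2: 2, 38, 7
Level 3: 17, 4, 9
Level 4: 22, 3
Full level-order sequence: 32, 39, 24, 2, 38, 7, 17, 4, 9, 22, 3.

17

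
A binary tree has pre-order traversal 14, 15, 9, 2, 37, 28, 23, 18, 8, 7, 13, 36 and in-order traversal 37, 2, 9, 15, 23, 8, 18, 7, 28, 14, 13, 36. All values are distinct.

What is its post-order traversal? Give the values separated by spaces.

The first element of pre-order is the root; it splits in-order into left and right subtrees.
Root 14: left subtree has 9 nodes {37, 2, 9, 15, 23, 8, 18, 7, 28}, right has 2 {13, 36}.
  Root 15: left subtree has 3 nodes {37, 2, 9}, right has 5 {23, 8, 18, 7, 28}.
    Root 9: left subtree has 2 nodes {37, 2}, right has 0 { }.
      Root 2: left subtree has 1 node {37}, right has 0 { }.
    Root 28: left subtree has 4 nodes {23, 8, 18, 7}, right has 0 { }.
      Root 23: left subtree has 0 nodes { }, right has 3 {8, 18, 7}.
        Root 18: left subtree has 1 node {8}, right has 1 {7}.
  Root 13: left subtree has 0 nodes { }, right has 1 {36}.

37 2 9 8 7 18 23 28 15 36 13 14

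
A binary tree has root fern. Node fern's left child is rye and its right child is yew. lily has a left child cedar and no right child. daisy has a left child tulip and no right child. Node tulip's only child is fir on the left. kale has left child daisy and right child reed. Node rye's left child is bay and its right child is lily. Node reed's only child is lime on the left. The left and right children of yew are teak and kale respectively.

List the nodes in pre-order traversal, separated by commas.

fern, rye, bay, lily, cedar, yew, teak, kale, daisy, tulip, fir, reed, lime

Pre-order visits the node, then its left subtree, then its right subtree.
Visit fern.
At fern: go left to rye.
  Visit rye.
  At rye: go left to bay.
    bay is a leaf — visit bay.
  At rye: go right to lily.
    Visit lily.
    At lily: go left to cedar.
      cedar is a leaf — visit cedar.
    At lily: no right child.
At fern: go right to yew.
  Visit yew.
  At yew: go left to teak.
    teak is a leaf — visit teak.
  At yew: go right to kale.
    Visit kale.
    At kale: go left to daisy.
      Visit daisy.
      At daisy: go left to tulip.
        Visit tulip.
        At tulip: go left to fir.
          fir is a leaf — visit fir.
        At tulip: no right child.
      At daisy: no right child.
    At kale: go right to reed.
      Visit reed.
      At reed: go left to lime.
        lime is a leaf — visit lime.
      At reed: no right child.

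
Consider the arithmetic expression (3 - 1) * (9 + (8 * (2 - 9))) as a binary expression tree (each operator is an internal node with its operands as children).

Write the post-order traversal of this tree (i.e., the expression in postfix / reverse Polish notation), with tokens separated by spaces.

Post-order on an expression tree gives postfix notation: for each operator, emit left operand, right operand, then the operator.

3 1 - 9 8 2 9 - * + *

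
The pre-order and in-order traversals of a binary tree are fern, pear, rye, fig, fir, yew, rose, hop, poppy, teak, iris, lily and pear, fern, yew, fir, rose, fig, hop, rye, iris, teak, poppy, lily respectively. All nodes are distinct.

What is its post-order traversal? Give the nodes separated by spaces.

pear yew rose fir hop fig iris teak lily poppy rye fern

The first element of pre-order is the root; it splits in-order into left and right subtrees.
Root fern: left subtree has 1 node {pear}, right has 10 {yew, fir, rose, fig, hop, rye, iris, teak, poppy, lily}.
  Root rye: left subtree has 5 nodes {yew, fir, rose, fig, hop}, right has 4 {iris, teak, poppy, lily}.
    Root fig: left subtree has 3 nodes {yew, fir, rose}, right has 1 {hop}.
      Root fir: left subtree has 1 node {yew}, right has 1 {rose}.
    Root poppy: left subtree has 2 nodes {iris, teak}, right has 1 {lily}.
      Root teak: left subtree has 1 node {iris}, right has 0 { }.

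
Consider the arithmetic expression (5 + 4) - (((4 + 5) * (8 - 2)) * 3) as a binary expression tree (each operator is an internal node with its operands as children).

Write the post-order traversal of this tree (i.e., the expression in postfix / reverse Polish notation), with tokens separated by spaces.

Post-order on an expression tree gives postfix notation: for each operator, emit left operand, right operand, then the operator.

5 4 + 4 5 + 8 2 - * 3 * -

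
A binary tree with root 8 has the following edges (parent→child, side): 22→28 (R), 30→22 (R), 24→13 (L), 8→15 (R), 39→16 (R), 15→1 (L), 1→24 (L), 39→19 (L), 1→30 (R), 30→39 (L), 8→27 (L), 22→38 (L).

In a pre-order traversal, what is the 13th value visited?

28

Pre-order visits the node, then its left subtree, then its right subtree.
Visit 8.
At 8: go left to 27.
  27 is a leaf — visit 27.
At 8: go right to 15.
  Visit 15.
  At 15: go left to 1.
    Visit 1.
    At 1: go left to 24.
      Visit 24.
      At 24: go left to 13.
        13 is a leaf — visit 13.
      At 24: no right child.
    At 1: go right to 30.
      Visit 30.
      At 30: go left to 39.
        Visit 39.
        At 39: go left to 19.
          19 is a leaf — visit 19.
        At 39: go right to 16.
          16 is a leaf — visit 16.
      At 30: go right to 22.
        Visit 22.
        At 22: go left to 38.
          38 is a leaf — visit 38.
        At 22: go right to 28.
          28 is a leaf — visit 28.
  At 15: no right child.
Full pre-order sequence: 8, 27, 15, 1, 24, 13, 30, 39, 19, 16, 22, 38, 28.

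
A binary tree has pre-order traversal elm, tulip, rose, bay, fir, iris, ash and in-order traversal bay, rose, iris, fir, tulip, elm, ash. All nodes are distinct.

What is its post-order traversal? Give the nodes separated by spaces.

The first element of pre-order is the root; it splits in-order into left and right subtrees.
Root elm: left subtree has 5 nodes {bay, rose, iris, fir, tulip}, right has 1 {ash}.
  Root tulip: left subtree has 4 nodes {bay, rose, iris, fir}, right has 0 { }.
    Root rose: left subtree has 1 node {bay}, right has 2 {iris, fir}.
      Root fir: left subtree has 1 node {iris}, right has 0 { }.

bay iris fir rose tulip ash elm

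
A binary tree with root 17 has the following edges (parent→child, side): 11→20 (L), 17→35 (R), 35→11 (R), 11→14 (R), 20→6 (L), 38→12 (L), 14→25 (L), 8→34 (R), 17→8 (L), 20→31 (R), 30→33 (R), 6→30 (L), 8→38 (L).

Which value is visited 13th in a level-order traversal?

Level-order visits nodes level by level from the root, left to right within each level.
Level 0: 17
Level 1: 8, 35
Level 2: 38, 34, 11
Level 3: 12, 20, 14
Level 4: 6, 31, 25
Level 5: 30
Level 6: 33
Full level-order sequence: 17, 8, 35, 38, 34, 11, 12, 20, 14, 6, 31, 25, 30, 33.

30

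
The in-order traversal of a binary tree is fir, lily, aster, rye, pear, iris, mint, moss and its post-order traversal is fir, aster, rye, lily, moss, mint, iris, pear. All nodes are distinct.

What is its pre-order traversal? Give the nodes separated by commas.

The last element of post-order is the root; it splits in-order into left and right subtrees.
Root pear: left subtree has 4 nodes {fir, lily, aster, rye}, right has 3 {iris, mint, moss}.
  Root lily: left subtree has 1 node {fir}, right has 2 {aster, rye}.
    Root rye: left subtree has 1 node {aster}, right has 0 { }.
  Root iris: left subtree has 0 nodes { }, right has 2 {mint, moss}.
    Root mint: left subtree has 0 nodes { }, right has 1 {moss}.

pear, lily, fir, rye, aster, iris, mint, moss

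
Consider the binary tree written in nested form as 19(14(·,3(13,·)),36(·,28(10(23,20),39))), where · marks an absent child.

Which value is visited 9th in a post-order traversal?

Post-order visits the left subtree, then the right subtree, then the node.
At 19: go left to 14.
  At 14: no left child.
  At 14: go right to 3.
    At 3: go left to 13.
      13 is a leaf — visit 13.
    At 3: no right child.
    Visit 3.
  Visit 14.
At 19: go right to 36.
  At 36: no left child.
  At 36: go right to 28.
    At 28: go left to 10.
      At 10: go left to 23.
        23 is a leaf — visit 23.
      At 10: go right to 20.
        20 is a leaf — visit 20.
      Visit 10.
    At 28: go right to 39.
      39 is a leaf — visit 39.
    Visit 28.
  Visit 36.
Visit 19.
Full post-order sequence: 13, 3, 14, 23, 20, 10, 39, 28, 36, 19.

36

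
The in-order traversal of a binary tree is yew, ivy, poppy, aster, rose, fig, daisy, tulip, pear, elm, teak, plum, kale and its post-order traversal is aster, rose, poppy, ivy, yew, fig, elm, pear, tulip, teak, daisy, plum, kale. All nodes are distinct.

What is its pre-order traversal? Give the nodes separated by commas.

kale, plum, daisy, fig, yew, ivy, poppy, rose, aster, teak, tulip, pear, elm

The last element of post-order is the root; it splits in-order into left and right subtrees.
Root kale: left subtree has 12 nodes {yew, ivy, poppy, aster, rose, fig, daisy, tulip, pear, elm, teak, plum}, right has 0 { }.
  Root plum: left subtree has 11 nodes {yew, ivy, poppy, aster, rose, fig, daisy, tulip, pear, elm, teak}, right has 0 { }.
    Root daisy: left subtree has 6 nodes {yew, ivy, poppy, aster, rose, fig}, right has 4 {tulip, pear, elm, teak}.
      Root fig: left subtree has 5 nodes {yew, ivy, poppy, aster, rose}, right has 0 { }.
        Root yew: left subtree has 0 nodes { }, right has 4 {ivy, poppy, aster, rose}.
          Root ivy: left subtree has 0 nodes { }, right has 3 {poppy, aster, rose}.
            Root poppy: left subtree has 0 nodes { }, right has 2 {aster, rose}.
              Root rose: left subtree has 1 node {aster}, right has 0 { }.
      Root teak: left subtree has 3 nodes {tulip, pear, elm}, right has 0 { }.
        Root tulip: left subtree has 0 nodes { }, right has 2 {pear, elm}.
          Root pear: left subtree has 0 nodes { }, right has 1 {elm}.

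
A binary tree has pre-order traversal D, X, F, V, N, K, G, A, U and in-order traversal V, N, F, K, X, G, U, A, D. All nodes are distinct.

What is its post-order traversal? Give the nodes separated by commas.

The first element of pre-order is the root; it splits in-order into left and right subtrees.
Root D: left subtree has 8 nodes {V, N, F, K, X, G, U, A}, right has 0 { }.
  Root X: left subtree has 4 nodes {V, N, F, K}, right has 3 {G, U, A}.
    Root F: left subtree has 2 nodes {V, N}, right has 1 {K}.
      Root V: left subtree has 0 nodes { }, right has 1 {N}.
    Root G: left subtree has 0 nodes { }, right has 2 {U, A}.
      Root A: left subtree has 1 node {U}, right has 0 { }.

N, V, K, F, U, A, G, X, D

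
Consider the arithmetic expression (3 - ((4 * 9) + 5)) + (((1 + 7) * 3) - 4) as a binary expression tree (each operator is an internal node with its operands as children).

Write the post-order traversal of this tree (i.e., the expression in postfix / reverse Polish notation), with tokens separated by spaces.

Post-order on an expression tree gives postfix notation: for each operator, emit left operand, right operand, then the operator.

3 4 9 * 5 + - 1 7 + 3 * 4 - +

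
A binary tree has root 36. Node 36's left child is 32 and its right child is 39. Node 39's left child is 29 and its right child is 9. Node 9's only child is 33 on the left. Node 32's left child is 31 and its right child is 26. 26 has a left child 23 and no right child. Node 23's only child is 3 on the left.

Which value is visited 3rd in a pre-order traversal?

Pre-order visits the node, then its left subtree, then its right subtree.
Visit 36.
At 36: go left to 32.
  Visit 32.
  At 32: go left to 31.
    31 is a leaf — visit 31.
  At 32: go right to 26.
    Visit 26.
    At 26: go left to 23.
      Visit 23.
      At 23: go left to 3.
        3 is a leaf — visit 3.
      At 23: no right child.
    At 26: no right child.
At 36: go right to 39.
  Visit 39.
  At 39: go left to 29.
    29 is a leaf — visit 29.
  At 39: go right to 9.
    Visit 9.
    At 9: go left to 33.
      33 is a leaf — visit 33.
    At 9: no right child.
Full pre-order sequence: 36, 32, 31, 26, 23, 3, 39, 29, 9, 33.

31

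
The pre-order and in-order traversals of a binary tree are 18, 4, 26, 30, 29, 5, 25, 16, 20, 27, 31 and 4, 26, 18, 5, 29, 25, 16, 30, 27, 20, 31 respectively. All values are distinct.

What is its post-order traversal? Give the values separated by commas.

26, 4, 5, 16, 25, 29, 27, 31, 20, 30, 18

The first element of pre-order is the root; it splits in-order into left and right subtrees.
Root 18: left subtree has 2 nodes {4, 26}, right has 8 {5, 29, 25, 16, 30, 27, 20, 31}.
  Root 4: left subtree has 0 nodes { }, right has 1 {26}.
  Root 30: left subtree has 4 nodes {5, 29, 25, 16}, right has 3 {27, 20, 31}.
    Root 29: left subtree has 1 node {5}, right has 2 {25, 16}.
      Root 25: left subtree has 0 nodes { }, right has 1 {16}.
    Root 20: left subtree has 1 node {27}, right has 1 {31}.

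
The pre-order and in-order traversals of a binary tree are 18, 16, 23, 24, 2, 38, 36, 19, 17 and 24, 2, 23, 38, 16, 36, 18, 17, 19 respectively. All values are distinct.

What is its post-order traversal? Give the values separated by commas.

The first element of pre-order is the root; it splits in-order into left and right subtrees.
Root 18: left subtree has 6 nodes {24, 2, 23, 38, 16, 36}, right has 2 {17, 19}.
  Root 16: left subtree has 4 nodes {24, 2, 23, 38}, right has 1 {36}.
    Root 23: left subtree has 2 nodes {24, 2}, right has 1 {38}.
      Root 24: left subtree has 0 nodes { }, right has 1 {2}.
  Root 19: left subtree has 1 node {17}, right has 0 { }.

2, 24, 38, 23, 36, 16, 17, 19, 18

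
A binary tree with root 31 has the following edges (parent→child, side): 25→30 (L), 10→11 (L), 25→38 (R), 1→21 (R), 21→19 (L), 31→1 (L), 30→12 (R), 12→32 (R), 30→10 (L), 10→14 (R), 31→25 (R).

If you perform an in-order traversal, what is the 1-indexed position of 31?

In-order visits the left subtree, then the node, then the right subtree.
At 31: go left to 1.
  At 1: no left child.
  Visit 1.
  At 1: go right to 21.
    At 21: go left to 19.
      19 is a leaf — visit 19.
    Visit 21.
    At 21: no right child.
Visit 31.
At 31: go right to 25.
  At 25: go left to 30.
    At 30: go left to 10.
      At 10: go left to 11.
        11 is a leaf — visit 11.
      Visit 10.
      At 10: go right to 14.
        14 is a leaf — visit 14.
    Visit 30.
    At 30: go right to 12.
      At 12: no left child.
      Visit 12.
      At 12: go right to 32.
        32 is a leaf — visit 32.
  Visit 25.
  At 25: go right to 38.
    38 is a leaf — visit 38.
Full in-order sequence: 1, 19, 21, 31, 11, 10, 14, 30, 12, 32, 25, 38.

4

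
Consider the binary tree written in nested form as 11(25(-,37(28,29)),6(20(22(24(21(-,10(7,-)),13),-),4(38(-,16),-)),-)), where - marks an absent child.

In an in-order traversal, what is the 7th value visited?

In-order visits the left subtree, then the node, then the right subtree.
At 11: go left to 25.
  At 25: no left child.
  Visit 25.
  At 25: go right to 37.
    At 37: go left to 28.
      28 is a leaf — visit 28.
    Visit 37.
    At 37: go right to 29.
      29 is a leaf — visit 29.
Visit 11.
At 11: go right to 6.
  At 6: go left to 20.
    At 20: go left to 22.
      At 22: go left to 24.
        At 24: go left to 21.
          At 21: no left child.
          Visit 21.
          At 21: go right to 10.
            At 10: go left to 7.
              7 is a leaf — visit 7.
            Visit 10.
            At 10: no right child.
        Visit 24.
        At 24: go right to 13.
          13 is a leaf — visit 13.
      Visit 22.
      At 22: no right child.
    Visit 20.
    At 20: go right to 4.
      At 4: go left to 38.
        At 38: no left child.
        Visit 38.
        At 38: go right to 16.
          16 is a leaf — visit 16.
      Visit 4.
      At 4: no right child.
  Visit 6.
  At 6: no right child.
Full in-order sequence: 25, 28, 37, 29, 11, 21, 7, 10, 24, 13, 22, 20, 38, 16, 4, 6.

7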